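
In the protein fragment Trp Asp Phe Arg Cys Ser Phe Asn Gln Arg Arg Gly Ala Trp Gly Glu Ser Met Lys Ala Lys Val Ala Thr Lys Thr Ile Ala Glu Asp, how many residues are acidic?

Only D (aspartate) and E (glutamate) carry a side-chain carboxylic acid.
Matching residues: Asp2, Glu16, Glu29, Asp30.

4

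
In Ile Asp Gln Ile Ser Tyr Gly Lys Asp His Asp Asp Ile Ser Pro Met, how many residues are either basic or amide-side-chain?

Basic: H, K, R. Amide-side-chain: N, Q.
Basic residues here: Lys8, His10 (2).
Amide-side-chain residues here: Gln3 (1).
The two groups share no amino acid, so total = 2 + 1 = 3.

3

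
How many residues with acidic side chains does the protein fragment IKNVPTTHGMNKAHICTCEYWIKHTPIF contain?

Only D (aspartate) and E (glutamate) carry a side-chain carboxylic acid.
Matching residues: E19.

1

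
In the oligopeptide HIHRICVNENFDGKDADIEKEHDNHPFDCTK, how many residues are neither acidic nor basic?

15

Acidic: D, E. Basic: K, R, H. All other residues are neither.
Matching residues: I2, I5, C6, V7, N8, N10, F11, G13, A16, I18, N24, P26, F27, C29, T30.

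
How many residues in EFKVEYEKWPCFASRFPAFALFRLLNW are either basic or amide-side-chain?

Basic: H, K, R. Amide-side-chain: N, Q.
Basic residues here: K3, K8, R15, R23 (4).
Amide-side-chain residues here: N26 (1).
The two groups share no amino acid, so total = 4 + 1 = 5.

5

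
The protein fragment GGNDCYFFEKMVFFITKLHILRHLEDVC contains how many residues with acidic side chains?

4

The acidic residues are Asp (D) and Glu (E), whose side chains end in a carboxylate group.
Matching residues: D4, E9, E25, D26.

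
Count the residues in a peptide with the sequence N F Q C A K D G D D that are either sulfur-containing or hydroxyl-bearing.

Sulfur-containing: C, M. Hydroxyl-bearing: S, T, Y.
Sulfur-containing residues here: C4 (1).
Hydroxyl-bearing residues here: none (0).
The two groups share no amino acid, so total = 1 + 0 = 1.

1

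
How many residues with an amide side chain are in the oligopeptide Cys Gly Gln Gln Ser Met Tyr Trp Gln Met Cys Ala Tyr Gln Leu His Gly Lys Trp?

Asparagine (N) and glutamine (Q) have uncharged amide side chains.
Matching residues: Gln3, Gln4, Gln9, Gln14.

4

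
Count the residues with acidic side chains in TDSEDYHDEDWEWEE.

9

The acidic residues are Asp (D) and Glu (E), whose side chains end in a carboxylate group.
Matching residues: D2, E4, D5, D8, E9, D10, E12, E14, E15.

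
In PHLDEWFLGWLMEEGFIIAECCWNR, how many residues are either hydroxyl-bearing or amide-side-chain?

Hydroxyl-bearing: S, T, Y. Amide-side-chain: N, Q.
Hydroxyl-bearing residues here: none (0).
Amide-side-chain residues here: N24 (1).
The two groups share no amino acid, so total = 0 + 1 = 1.

1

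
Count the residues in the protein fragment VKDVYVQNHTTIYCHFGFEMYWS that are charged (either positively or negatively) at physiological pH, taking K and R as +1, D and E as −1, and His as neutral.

3

Charged side chains at pH ~7.4: K, R (positive); D, E (negative).
Matching residues: K2, D3, E19.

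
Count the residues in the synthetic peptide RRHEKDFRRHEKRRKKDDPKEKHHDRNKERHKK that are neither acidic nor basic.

3

Acidic: D, E. Basic: K, R, H. All other residues are neither.
Matching residues: F7, P19, N27.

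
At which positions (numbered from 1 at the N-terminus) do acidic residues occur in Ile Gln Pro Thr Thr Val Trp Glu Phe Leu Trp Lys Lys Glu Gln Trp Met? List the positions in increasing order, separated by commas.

8, 14

The acidic residues are Asp (D) and Glu (E), whose side chains end in a carboxylate group.
Matching residues: Glu8, Glu14.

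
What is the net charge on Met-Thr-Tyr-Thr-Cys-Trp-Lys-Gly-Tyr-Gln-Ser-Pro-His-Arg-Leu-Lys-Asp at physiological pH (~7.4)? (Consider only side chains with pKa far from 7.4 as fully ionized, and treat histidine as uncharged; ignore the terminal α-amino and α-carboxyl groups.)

At pH ~7.4 the Lys and Arg side chains are protonated (+1), the Asp and Glu side chains are deprotonated (−1), and with His taken as neutral all other side chains carry no charge.
Positive (K, R): Lys7, Arg14, Lys16 → +3.
Negative (D, E): Asp17 → −1.
Net charge = (+3) + (−1) = +2.

+2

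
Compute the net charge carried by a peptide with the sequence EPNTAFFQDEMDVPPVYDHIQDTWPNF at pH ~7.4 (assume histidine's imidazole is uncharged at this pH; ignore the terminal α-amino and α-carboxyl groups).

-6

The side chains ionized at physiological pH are Lys/Arg (+1) and Asp/Glu (−1); with His treated as neutral, nothing else contributes.
Positive (K, R): none → +0.
Negative (D, E): E1, D9, E10, D12, D18, D22 → −6.
Net charge = (+0) + (−6) = −6.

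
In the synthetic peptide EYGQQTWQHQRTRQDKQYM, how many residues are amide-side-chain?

Asparagine (N) and glutamine (Q) have uncharged amide side chains.
Matching residues: Q4, Q5, Q8, Q10, Q14, Q17.

6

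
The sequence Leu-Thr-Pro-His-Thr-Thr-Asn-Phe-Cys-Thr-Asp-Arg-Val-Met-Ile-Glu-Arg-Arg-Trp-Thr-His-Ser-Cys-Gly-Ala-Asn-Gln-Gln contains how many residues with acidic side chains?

2

The acidic residues are Asp (D) and Glu (E), whose side chains end in a carboxylate group.
Matching residues: Asp11, Glu16.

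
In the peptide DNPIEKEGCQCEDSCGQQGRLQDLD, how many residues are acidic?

The acidic residues are Asp (D) and Glu (E), whose side chains end in a carboxylate group.
Matching residues: D1, E5, E7, E12, D13, D23, D25.

7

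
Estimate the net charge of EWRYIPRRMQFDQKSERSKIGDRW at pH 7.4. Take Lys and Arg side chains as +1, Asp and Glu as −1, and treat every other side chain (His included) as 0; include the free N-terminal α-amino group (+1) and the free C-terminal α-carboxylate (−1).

+3

Positive (K, R): R3, R7, R8, K14, R17, K19, R23 → +7.
Negative (D, E): E1, D12, E16, D22 → −4.
The N-terminus (+1) and C-terminus (−1) cancel.
Net charge = (+7) + (−4) = +3.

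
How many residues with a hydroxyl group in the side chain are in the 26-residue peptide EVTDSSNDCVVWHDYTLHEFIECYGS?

S, T, and Y are the three residues with a side-chain hydroxyl.
Matching residues: T3, S5, S6, Y15, T16, Y24, S26.

7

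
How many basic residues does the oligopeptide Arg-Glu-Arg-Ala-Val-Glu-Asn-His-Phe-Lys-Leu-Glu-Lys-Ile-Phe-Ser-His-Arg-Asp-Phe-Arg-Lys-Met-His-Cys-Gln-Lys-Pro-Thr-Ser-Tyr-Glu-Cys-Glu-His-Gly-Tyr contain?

12

Lysine (K), arginine (R), and histidine (H) have basic, nitrogen-containing side chains.
Matching residues: Arg1, Arg3, His8, Lys10, Lys13, His17, Arg18, Arg21, Lys22, His24, Lys27, His35.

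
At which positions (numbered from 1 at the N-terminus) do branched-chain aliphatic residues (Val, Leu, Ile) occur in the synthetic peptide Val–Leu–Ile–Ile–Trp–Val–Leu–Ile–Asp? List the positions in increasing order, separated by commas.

1, 2, 3, 4, 6, 7, 8

Matching residues: Val1, Leu2, Ile3, Ile4, Val6, Leu7, Ile8.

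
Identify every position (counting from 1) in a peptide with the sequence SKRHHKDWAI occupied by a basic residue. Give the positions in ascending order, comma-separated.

Lysine (K), arginine (R), and histidine (H) have basic, nitrogen-containing side chains.
Matching residues: K2, R3, H4, H5, K6.

2, 3, 4, 5, 6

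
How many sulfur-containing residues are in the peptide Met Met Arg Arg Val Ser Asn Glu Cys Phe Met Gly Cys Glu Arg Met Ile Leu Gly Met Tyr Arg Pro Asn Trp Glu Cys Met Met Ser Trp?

Cysteine (C, thiol) and methionine (M, thioether) are the two sulfur-containing amino acids.
Matching residues: Met1, Met2, Cys9, Met11, Cys13, Met16, Met20, Cys27, Met28, Met29.

10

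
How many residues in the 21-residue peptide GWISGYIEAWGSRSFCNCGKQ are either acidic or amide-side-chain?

3

Acidic: D, E. Amide-side-chain: N, Q.
Acidic residues here: E8 (1).
Amide-side-chain residues here: N17, Q21 (2).
The two groups share no amino acid, so total = 1 + 2 = 3.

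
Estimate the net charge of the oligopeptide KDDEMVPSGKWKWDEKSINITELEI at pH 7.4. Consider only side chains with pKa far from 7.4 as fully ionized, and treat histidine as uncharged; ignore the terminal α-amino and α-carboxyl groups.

At pH ~7.4 the Lys and Arg side chains are protonated (+1), the Asp and Glu side chains are deprotonated (−1), and with His taken as neutral all other side chains carry no charge.
Positive (K, R): K1, K10, K12, K16 → +4.
Negative (D, E): D2, D3, E4, D14, E15, E22, E24 → −7.
Net charge = (+4) + (−7) = −3.

-3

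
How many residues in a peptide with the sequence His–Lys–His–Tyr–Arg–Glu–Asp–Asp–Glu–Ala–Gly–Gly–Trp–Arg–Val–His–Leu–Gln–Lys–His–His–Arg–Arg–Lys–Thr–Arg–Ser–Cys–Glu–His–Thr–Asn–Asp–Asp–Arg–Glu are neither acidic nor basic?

Acidic: D, E. Basic: K, R, H. All other residues are neither.
Matching residues: Tyr4, Ala10, Gly11, Gly12, Trp13, Val15, Leu17, Gln18, Thr25, Ser27, Cys28, Thr31, Asn32.

13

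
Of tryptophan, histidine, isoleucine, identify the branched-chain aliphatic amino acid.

V, L, and I make up the branched-chain aliphatic group.
Of the listed options, only isoleucine belongs to this group.

isoleucine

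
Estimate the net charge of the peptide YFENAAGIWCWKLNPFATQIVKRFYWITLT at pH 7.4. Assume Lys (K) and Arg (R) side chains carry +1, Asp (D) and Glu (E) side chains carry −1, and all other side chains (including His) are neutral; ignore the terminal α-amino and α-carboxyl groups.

Positive (K, R): K12, K22, R23 → +3.
Negative (D, E): E3 → −1.
Net charge = (+3) + (−1) = +2.

+2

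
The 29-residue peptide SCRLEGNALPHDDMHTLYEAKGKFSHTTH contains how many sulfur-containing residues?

The sulfur-bearing residues are cysteine (–SH) and methionine (–S–CH₃).
Matching residues: C2, M14.

2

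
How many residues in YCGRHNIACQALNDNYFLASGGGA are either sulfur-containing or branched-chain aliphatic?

5

Sulfur-containing: C, M. Branched-chain aliphatic: I, L, V.
Sulfur-containing residues here: C2, C9 (2).
Branched-chain aliphatic residues here: I7, L12, L18 (3).
The two groups share no amino acid, so total = 2 + 3 = 5.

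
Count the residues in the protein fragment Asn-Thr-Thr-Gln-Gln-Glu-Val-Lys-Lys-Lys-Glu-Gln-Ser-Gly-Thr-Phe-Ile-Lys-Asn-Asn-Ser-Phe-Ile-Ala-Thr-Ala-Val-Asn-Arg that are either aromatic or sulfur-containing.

2

Aromatic: F, W, Y. Sulfur-containing: C, M.
Aromatic residues here: Phe16, Phe22 (2).
Sulfur-containing residues here: none (0).
The two groups share no amino acid, so total = 2 + 0 = 2.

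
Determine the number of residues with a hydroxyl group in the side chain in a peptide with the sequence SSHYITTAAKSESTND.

8

S, T, and Y are the three residues with a side-chain hydroxyl.
Matching residues: S1, S2, Y4, T6, T7, S11, S13, T14.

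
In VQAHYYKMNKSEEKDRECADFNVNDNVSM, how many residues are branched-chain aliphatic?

3

V, L, and I make up the branched-chain aliphatic group.
Matching residues: V1, V23, V27.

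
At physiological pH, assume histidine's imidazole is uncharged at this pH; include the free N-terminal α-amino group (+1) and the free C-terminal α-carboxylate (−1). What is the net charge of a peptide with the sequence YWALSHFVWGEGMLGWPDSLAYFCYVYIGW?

-2

At pH ~7.4 the Lys and Arg side chains are protonated (+1), the Asp and Glu side chains are deprotonated (−1), and with His taken as neutral all other side chains carry no charge.
Positive (K, R): none → +0.
Negative (D, E): E11, D18 → −2.
The N-terminus (+1) and C-terminus (−1) cancel.
Net charge = (+0) + (−2) = −2.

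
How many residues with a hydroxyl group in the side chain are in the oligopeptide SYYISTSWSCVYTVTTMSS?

13

S, T, and Y are the three residues with a side-chain hydroxyl.
Matching residues: S1, Y2, Y3, S5, T6, S7, S9, Y12, T13, T15, T16, S18, S19.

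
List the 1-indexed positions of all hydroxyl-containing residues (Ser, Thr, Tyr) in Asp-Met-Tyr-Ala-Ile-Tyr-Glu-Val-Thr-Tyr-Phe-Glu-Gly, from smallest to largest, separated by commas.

Matching residues: Tyr3, Tyr6, Thr9, Tyr10.

3, 6, 9, 10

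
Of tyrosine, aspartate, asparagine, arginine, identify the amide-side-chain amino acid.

asparagine

The amide-side-chain residues are Asn (N) and Gln (Q).
Of the listed options, only asparagine belongs to this group.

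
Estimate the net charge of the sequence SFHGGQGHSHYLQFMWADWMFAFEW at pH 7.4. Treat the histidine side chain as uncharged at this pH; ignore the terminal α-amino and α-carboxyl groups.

-2

Near pH 7.4, K and R contribute +1 each, D and E contribute −1 each, and every other side chain (His included, as stated) is uncharged.
Positive (K, R): none → +0.
Negative (D, E): D18, E24 → −2.
Net charge = (+0) + (−2) = −2.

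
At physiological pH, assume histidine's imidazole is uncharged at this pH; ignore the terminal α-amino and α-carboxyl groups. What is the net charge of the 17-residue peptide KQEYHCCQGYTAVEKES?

-1

The side chains ionized at physiological pH are Lys/Arg (+1) and Asp/Glu (−1); with His treated as neutral, nothing else contributes.
Positive (K, R): K1, K15 → +2.
Negative (D, E): E3, E14, E16 → −3.
Net charge = (+2) + (−3) = −1.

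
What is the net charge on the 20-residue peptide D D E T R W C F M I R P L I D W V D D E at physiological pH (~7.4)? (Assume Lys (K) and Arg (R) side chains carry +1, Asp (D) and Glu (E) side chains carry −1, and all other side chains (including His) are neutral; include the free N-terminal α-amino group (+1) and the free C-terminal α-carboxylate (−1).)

Positive (K, R): R5, R11 → +2.
Negative (D, E): D1, D2, E3, D15, D18, D19, E20 → −7.
The N-terminus (+1) and C-terminus (−1) cancel.
Net charge = (+2) + (−7) = −5.

-5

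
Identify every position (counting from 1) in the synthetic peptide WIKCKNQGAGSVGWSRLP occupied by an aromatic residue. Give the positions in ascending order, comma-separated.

1, 14

F, W, and Y each carry an aromatic ring on the side chain.
Matching residues: W1, W14.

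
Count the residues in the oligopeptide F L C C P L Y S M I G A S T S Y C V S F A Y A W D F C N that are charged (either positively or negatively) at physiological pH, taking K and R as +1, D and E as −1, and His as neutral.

Charged side chains at pH ~7.4: K, R (positive); D, E (negative).
Matching residues: D25.

1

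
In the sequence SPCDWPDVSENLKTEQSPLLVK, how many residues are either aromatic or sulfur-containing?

2

Aromatic: F, W, Y. Sulfur-containing: C, M.
Aromatic residues here: W5 (1).
Sulfur-containing residues here: C3 (1).
The two groups share no amino acid, so total = 1 + 1 = 2.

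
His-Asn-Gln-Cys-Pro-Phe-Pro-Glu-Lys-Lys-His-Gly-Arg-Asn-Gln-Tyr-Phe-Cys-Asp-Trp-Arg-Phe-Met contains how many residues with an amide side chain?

4

Only N (asparagine) and Q (glutamine) carry a side-chain carboxamide.
Matching residues: Asn2, Gln3, Asn14, Gln15.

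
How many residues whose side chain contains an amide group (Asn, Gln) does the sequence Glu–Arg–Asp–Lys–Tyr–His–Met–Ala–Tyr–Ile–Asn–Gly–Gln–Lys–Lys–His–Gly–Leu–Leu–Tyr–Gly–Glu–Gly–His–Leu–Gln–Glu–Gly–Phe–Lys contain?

Matching residues: Asn11, Gln13, Gln26.

3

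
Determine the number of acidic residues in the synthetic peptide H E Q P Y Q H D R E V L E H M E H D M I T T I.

6

Only D (aspartate) and E (glutamate) carry a side-chain carboxylic acid.
Matching residues: E2, D8, E10, E13, E16, D18.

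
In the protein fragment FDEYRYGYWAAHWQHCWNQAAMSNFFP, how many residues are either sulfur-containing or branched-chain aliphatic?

2

Sulfur-containing: C, M. Branched-chain aliphatic: I, L, V.
Sulfur-containing residues here: C16, M22 (2).
Branched-chain aliphatic residues here: none (0).
The two groups share no amino acid, so total = 2 + 0 = 2.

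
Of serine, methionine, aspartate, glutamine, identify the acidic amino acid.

aspartate

Only D (aspartate) and E (glutamate) carry a side-chain carboxylic acid.
Of the listed options, only aspartate belongs to this group.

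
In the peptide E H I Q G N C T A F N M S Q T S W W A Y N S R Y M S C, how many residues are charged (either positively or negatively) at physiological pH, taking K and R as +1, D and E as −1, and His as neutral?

2

Charged side chains at pH ~7.4: K, R (positive); D, E (negative).
Matching residues: E1, R23.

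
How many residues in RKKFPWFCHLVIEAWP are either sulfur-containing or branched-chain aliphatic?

4

Sulfur-containing: C, M. Branched-chain aliphatic: I, L, V.
Sulfur-containing residues here: C8 (1).
Branched-chain aliphatic residues here: L10, V11, I12 (3).
The two groups share no amino acid, so total = 1 + 3 = 4.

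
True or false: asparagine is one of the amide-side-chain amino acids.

True

Asparagine (N) and glutamine (Q) have uncharged amide side chains.
Asparagine is in this group.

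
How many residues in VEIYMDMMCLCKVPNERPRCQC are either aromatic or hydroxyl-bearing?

1

Aromatic: F, W, Y. Hydroxyl-bearing: S, T, Y.
Aromatic residues here: Y4 (1).
Hydroxyl-bearing residues here: Y4 (1).
Y is in both groups, so the 1 Y residue must not be double-counted.
Total = 1 + 1 − 1 = 1.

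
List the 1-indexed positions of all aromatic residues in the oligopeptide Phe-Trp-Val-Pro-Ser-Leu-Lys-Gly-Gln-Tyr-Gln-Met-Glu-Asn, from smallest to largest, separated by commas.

Phenylalanine (F), tryptophan (W), and tyrosine (Y) have aromatic ring side chains.
Matching residues: Phe1, Trp2, Tyr10.

1, 2, 10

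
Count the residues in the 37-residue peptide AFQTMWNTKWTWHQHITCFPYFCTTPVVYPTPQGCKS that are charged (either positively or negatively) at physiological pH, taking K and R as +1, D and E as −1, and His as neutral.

2

Charged side chains at pH ~7.4: K, R (positive); D, E (negative).
Matching residues: K9, K36.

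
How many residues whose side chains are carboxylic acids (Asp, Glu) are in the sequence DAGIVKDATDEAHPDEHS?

Matching residues: D1, D7, D10, E11, D15, E16.

6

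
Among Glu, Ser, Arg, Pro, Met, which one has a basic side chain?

K, R, and H are the three residues with basic side chains (ε-amine, guanidinium, and imidazole respectively).
Of the listed options, only Arg belongs to this group.

Arg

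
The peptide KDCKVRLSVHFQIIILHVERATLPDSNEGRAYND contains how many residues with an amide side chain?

3

The amide-side-chain residues are Asn (N) and Gln (Q).
Matching residues: Q12, N27, N33.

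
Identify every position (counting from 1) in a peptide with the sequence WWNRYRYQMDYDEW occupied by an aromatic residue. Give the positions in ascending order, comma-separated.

1, 2, 5, 7, 11, 14

The aromatic amino acids are Phe (F, benzyl), Trp (W, indole), and Tyr (Y, phenol).
Matching residues: W1, W2, Y5, Y7, Y11, W14.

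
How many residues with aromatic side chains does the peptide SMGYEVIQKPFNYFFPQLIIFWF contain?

8

The aromatic amino acids are Phe (F, benzyl), Trp (W, indole), and Tyr (Y, phenol).
Matching residues: Y4, F11, Y13, F14, F15, F21, W22, F23.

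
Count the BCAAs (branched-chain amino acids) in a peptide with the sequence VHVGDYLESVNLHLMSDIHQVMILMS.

The BCAAs are Val, Leu, and Ile — aliphatic side chains with a branch point.
Matching residues: V1, V3, L7, V10, L12, L14, I18, V21, I23, L24.

10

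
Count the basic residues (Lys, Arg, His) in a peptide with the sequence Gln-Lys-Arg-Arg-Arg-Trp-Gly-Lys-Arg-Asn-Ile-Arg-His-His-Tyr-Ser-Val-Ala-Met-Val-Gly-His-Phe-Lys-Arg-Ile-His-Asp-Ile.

13

Matching residues: Lys2, Arg3, Arg4, Arg5, Lys8, Arg9, Arg12, His13, His14, His22, Lys24, Arg25, His27.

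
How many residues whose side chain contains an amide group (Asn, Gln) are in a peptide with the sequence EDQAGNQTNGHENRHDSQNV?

7

Matching residues: Q3, N6, Q7, N9, N13, Q18, N19.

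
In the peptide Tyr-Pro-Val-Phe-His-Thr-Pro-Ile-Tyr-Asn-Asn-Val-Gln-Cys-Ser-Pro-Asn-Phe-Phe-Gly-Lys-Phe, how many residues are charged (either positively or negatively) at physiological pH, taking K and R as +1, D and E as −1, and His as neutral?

Charged side chains at pH ~7.4: K, R (positive); D, E (negative).
Matching residues: Lys21.

1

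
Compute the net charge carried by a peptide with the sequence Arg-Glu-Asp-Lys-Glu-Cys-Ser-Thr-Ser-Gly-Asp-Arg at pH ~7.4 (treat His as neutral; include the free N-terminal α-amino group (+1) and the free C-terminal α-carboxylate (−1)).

-1

The side chains ionized at physiological pH are Lys/Arg (+1) and Asp/Glu (−1); with His treated as neutral, nothing else contributes.
Positive (K, R): Arg1, Lys4, Arg12 → +3.
Negative (D, E): Glu2, Asp3, Glu5, Asp11 → −4.
The N-terminus (+1) and C-terminus (−1) cancel.
Net charge = (+3) + (−4) = −1.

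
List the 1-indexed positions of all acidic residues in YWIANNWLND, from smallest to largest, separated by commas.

10

Aspartate (D) and glutamate (E) have carboxylic-acid side chains and are the acidic amino acids.
Matching residues: D10.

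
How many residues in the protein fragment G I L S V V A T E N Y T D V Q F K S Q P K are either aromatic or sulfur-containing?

Aromatic: F, W, Y. Sulfur-containing: C, M.
Aromatic residues here: Y11, F16 (2).
Sulfur-containing residues here: none (0).
The two groups share no amino acid, so total = 2 + 0 = 2.

2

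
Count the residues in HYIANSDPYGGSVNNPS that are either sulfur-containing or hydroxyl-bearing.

Sulfur-containing: C, M. Hydroxyl-bearing: S, T, Y.
Sulfur-containing residues here: none (0).
Hydroxyl-bearing residues here: Y2, S6, Y9, S12, S17 (5).
The two groups share no amino acid, so total = 0 + 5 = 5.

5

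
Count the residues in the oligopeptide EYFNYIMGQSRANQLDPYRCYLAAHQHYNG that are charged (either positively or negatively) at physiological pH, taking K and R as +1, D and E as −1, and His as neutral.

4

Charged side chains at pH ~7.4: K, R (positive); D, E (negative).
Matching residues: E1, R11, D16, R19.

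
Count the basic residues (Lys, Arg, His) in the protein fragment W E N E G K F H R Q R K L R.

Matching residues: K6, H8, R9, R11, K12, R14.

6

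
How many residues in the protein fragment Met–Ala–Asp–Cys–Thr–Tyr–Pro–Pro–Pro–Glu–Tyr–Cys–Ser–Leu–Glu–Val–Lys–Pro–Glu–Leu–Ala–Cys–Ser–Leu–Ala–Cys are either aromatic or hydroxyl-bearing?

5

Aromatic: F, W, Y. Hydroxyl-bearing: S, T, Y.
Aromatic residues here: Tyr6, Tyr11 (2).
Hydroxyl-bearing residues here: Thr5, Tyr6, Tyr11, Ser13, Ser23 (5).
Y is in both groups, so the 2 Y residues must not be double-counted.
Total = 2 + 5 − 2 = 5.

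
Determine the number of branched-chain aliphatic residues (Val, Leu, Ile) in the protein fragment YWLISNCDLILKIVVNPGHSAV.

9

Matching residues: L3, I4, L9, I10, L11, I13, V14, V15, V22.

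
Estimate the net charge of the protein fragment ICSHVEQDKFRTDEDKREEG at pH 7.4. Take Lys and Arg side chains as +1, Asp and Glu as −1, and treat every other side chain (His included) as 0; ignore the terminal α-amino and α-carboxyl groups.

-3

Positive (K, R): K9, R11, K16, R17 → +4.
Negative (D, E): E6, D8, D13, E14, D15, E18, E19 → −7.
Net charge = (+4) + (−7) = −3.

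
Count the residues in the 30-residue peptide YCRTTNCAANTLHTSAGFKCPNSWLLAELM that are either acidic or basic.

Acidic: D, E. Basic: H, K, R.
Acidic residues here: E28 (1).
Basic residues here: R3, H13, K19 (3).
The two groups share no amino acid, so total = 1 + 3 = 4.

4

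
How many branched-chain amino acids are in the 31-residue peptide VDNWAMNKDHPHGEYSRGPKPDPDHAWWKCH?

1

The BCAAs are Val, Leu, and Ile — aliphatic side chains with a branch point.
Matching residues: V1.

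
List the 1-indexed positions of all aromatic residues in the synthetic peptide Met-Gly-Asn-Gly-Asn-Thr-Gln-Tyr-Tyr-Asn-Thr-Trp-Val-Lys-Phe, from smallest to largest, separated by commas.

The aromatic amino acids are Phe (F, benzyl), Trp (W, indole), and Tyr (Y, phenol).
Matching residues: Tyr8, Tyr9, Trp12, Phe15.

8, 9, 12, 15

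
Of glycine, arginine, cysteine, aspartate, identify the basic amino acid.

arginine

Lysine (K), arginine (R), and histidine (H) have basic, nitrogen-containing side chains.
Of the listed options, only arginine belongs to this group.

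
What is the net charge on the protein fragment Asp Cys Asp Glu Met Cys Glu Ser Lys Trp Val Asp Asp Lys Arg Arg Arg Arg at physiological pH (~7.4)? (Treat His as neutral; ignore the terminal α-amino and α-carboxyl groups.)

Near pH 7.4, K and R contribute +1 each, D and E contribute −1 each, and every other side chain (His included, as stated) is uncharged.
Positive (K, R): Lys9, Lys14, Arg15, Arg16, Arg17, Arg18 → +6.
Negative (D, E): Asp1, Asp3, Glu4, Glu7, Asp12, Asp13 → −6.
Net charge = (+6) + (−6) = 0.

0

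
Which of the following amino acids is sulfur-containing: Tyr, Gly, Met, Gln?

Met

Only Cys (C) and Met (M) have a sulfur atom in the side chain.
Of the listed options, only Met belongs to this group.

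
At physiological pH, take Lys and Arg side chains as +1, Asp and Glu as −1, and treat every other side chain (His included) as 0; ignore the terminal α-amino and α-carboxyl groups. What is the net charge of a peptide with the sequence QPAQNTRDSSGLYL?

Positive (K, R): R7 → +1.
Negative (D, E): D8 → −1.
Net charge = (+1) + (−1) = 0.

0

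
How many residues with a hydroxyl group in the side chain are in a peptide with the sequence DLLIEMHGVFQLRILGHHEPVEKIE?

Serine (S), threonine (T), and tyrosine (Y) each carry a hydroxyl group on the side chain.
None of the 25 residues belong to this group.

0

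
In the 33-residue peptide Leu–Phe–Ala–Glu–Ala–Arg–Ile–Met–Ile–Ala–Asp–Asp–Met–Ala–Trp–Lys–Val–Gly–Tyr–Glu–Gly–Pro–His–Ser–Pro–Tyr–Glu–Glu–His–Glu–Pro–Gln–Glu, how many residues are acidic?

8

Aspartate (D) and glutamate (E) have carboxylic-acid side chains and are the acidic amino acids.
Matching residues: Glu4, Asp11, Asp12, Glu20, Glu27, Glu28, Glu30, Glu33.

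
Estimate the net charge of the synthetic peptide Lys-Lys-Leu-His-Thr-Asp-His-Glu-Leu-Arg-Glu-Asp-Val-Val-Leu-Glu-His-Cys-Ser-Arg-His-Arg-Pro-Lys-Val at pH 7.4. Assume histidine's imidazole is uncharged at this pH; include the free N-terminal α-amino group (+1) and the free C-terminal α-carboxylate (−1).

At pH ~7.4 the Lys and Arg side chains are protonated (+1), the Asp and Glu side chains are deprotonated (−1), and with His taken as neutral all other side chains carry no charge.
Positive (K, R): Lys1, Lys2, Arg10, Arg20, Arg22, Lys24 → +6.
Negative (D, E): Asp6, Glu8, Glu11, Asp12, Glu16 → −5.
The N-terminus (+1) and C-terminus (−1) cancel.
Net charge = (+6) + (−5) = +1.

+1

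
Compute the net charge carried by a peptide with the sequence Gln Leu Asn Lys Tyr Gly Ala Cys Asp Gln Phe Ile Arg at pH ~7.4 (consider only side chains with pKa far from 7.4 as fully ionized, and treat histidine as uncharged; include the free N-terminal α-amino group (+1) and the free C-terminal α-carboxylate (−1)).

At pH ~7.4 the Lys and Arg side chains are protonated (+1), the Asp and Glu side chains are deprotonated (−1), and with His taken as neutral all other side chains carry no charge.
Positive (K, R): Lys4, Arg13 → +2.
Negative (D, E): Asp9 → −1.
The N-terminus (+1) and C-terminus (−1) cancel.
Net charge = (+2) + (−1) = +1.

+1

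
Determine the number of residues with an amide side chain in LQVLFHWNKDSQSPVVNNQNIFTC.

7

The amide-side-chain residues are Asn (N) and Gln (Q).
Matching residues: Q2, N8, Q12, N17, N18, Q19, N20.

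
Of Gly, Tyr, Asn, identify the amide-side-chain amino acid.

Asn

The amide-side-chain residues are Asn (N) and Gln (Q).
Of the listed options, only Asn belongs to this group.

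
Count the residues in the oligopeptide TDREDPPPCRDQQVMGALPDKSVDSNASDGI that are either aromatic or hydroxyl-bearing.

4

Aromatic: F, W, Y. Hydroxyl-bearing: S, T, Y.
Aromatic residues here: none (0).
Hydroxyl-bearing residues here: T1, S22, S25, S28 (4).
(Y belongs to both groups, but none appear in this sequence.) Total = 0 + 4 = 4.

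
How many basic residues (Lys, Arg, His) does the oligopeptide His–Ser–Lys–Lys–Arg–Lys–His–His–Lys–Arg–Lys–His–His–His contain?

13

Matching residues: His1, Lys3, Lys4, Arg5, Lys6, His7, His8, Lys9, Arg10, Lys11, His12, His13, His14.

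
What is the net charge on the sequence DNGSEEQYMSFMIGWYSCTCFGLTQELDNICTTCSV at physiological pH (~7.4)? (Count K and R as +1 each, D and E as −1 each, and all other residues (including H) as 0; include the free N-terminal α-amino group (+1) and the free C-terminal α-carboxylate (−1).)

-5

Positive (K, R): none → +0.
Negative (D, E): D1, E5, E6, E26, D28 → −5.
The N-terminus (+1) and C-terminus (−1) cancel.
Net charge = (+0) + (−5) = −5.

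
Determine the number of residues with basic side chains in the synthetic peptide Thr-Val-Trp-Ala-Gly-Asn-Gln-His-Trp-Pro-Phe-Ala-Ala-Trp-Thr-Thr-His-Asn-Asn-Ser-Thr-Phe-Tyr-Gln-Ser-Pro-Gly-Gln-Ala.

2

The basic amino acids are Lys (K), Arg (R), and His (H).
Matching residues: His8, His17.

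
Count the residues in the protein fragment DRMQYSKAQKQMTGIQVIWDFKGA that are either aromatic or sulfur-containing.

Aromatic: F, W, Y. Sulfur-containing: C, M.
Aromatic residues here: Y5, W19, F21 (3).
Sulfur-containing residues here: M3, M12 (2).
The two groups share no amino acid, so total = 3 + 2 = 5.

5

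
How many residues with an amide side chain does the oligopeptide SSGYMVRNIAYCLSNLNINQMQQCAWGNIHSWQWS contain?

The amide-side-chain residues are Asn (N) and Gln (Q).
Matching residues: N8, N15, N17, N19, Q20, Q22, Q23, N28, Q33.

9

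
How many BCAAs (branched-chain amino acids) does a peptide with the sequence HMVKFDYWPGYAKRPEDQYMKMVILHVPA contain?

Valine (V), leucine (L), and isoleucine (I) are the branched-chain amino acids.
Matching residues: V3, V23, I24, L25, V27.

5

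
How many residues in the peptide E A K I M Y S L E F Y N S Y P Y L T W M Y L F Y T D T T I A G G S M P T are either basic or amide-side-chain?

Basic: H, K, R. Amide-side-chain: N, Q.
Basic residues here: K3 (1).
Amide-side-chain residues here: N12 (1).
The two groups share no amino acid, so total = 1 + 1 = 2.

2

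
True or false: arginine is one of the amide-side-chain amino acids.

False

Only N (asparagine) and Q (glutamine) carry a side-chain carboxamide.
Arginine is not in this group.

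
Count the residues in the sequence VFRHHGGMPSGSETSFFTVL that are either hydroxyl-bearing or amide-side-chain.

5

Hydroxyl-bearing: S, T, Y. Amide-side-chain: N, Q.
Hydroxyl-bearing residues here: S10, S12, T14, S15, T18 (5).
Amide-side-chain residues here: none (0).
The two groups share no amino acid, so total = 5 + 0 = 5.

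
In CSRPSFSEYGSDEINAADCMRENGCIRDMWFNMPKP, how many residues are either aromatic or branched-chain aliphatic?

6

Aromatic: F, W, Y. Branched-chain aliphatic: I, L, V.
Aromatic residues here: F6, Y9, W30, F31 (4).
Branched-chain aliphatic residues here: I14, I26 (2).
The two groups share no amino acid, so total = 4 + 2 = 6.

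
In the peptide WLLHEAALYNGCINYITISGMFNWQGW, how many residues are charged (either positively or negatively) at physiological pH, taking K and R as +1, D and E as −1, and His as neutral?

Charged side chains at pH ~7.4: K, R (positive); D, E (negative).
Matching residues: E5.

1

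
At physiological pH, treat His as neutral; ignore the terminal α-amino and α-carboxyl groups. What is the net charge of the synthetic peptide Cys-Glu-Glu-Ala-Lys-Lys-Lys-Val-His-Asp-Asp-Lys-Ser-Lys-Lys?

+2

At pH ~7.4 the Lys and Arg side chains are protonated (+1), the Asp and Glu side chains are deprotonated (−1), and with His taken as neutral all other side chains carry no charge.
Positive (K, R): Lys5, Lys6, Lys7, Lys12, Lys14, Lys15 → +6.
Negative (D, E): Glu2, Glu3, Asp10, Asp11 → −4.
Net charge = (+6) + (−4) = +2.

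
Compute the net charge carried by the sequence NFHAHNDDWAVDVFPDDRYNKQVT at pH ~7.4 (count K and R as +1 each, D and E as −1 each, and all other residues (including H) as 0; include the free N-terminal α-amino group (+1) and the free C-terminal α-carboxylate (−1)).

Positive (K, R): R18, K21 → +2.
Negative (D, E): D7, D8, D12, D16, D17 → −5.
The N-terminus (+1) and C-terminus (−1) cancel.
Net charge = (+2) + (−5) = −3.

-3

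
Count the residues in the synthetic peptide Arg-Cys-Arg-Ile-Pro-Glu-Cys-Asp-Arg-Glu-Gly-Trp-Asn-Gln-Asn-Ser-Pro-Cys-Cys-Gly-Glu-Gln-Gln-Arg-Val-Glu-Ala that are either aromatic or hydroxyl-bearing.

Aromatic: F, W, Y. Hydroxyl-bearing: S, T, Y.
Aromatic residues here: Trp12 (1).
Hydroxyl-bearing residues here: Ser16 (1).
(Y belongs to both groups, but none appear in this sequence.) Total = 1 + 1 = 2.

2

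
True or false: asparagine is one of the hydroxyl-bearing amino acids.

S, T, and Y are the three residues with a side-chain hydroxyl.
Asparagine is not in this group.

False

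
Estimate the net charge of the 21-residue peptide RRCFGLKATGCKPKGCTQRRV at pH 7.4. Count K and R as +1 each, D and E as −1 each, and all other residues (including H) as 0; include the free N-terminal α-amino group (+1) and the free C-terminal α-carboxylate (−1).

Positive (K, R): R1, R2, K7, K12, K14, R19, R20 → +7.
Negative (D, E): none → −0.
The N-terminus (+1) and C-terminus (−1) cancel.
Net charge = (+7) + (−0) = +7.

+7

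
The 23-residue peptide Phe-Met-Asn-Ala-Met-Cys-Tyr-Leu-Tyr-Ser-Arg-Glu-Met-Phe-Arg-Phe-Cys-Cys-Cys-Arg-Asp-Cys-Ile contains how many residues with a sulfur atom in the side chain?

8

The sulfur-bearing residues are cysteine (–SH) and methionine (–S–CH₃).
Matching residues: Met2, Met5, Cys6, Met13, Cys17, Cys18, Cys19, Cys22.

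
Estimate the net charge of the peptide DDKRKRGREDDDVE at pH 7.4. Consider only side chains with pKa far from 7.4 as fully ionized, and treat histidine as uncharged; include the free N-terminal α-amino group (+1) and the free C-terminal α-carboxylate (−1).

-2

At pH ~7.4 the Lys and Arg side chains are protonated (+1), the Asp and Glu side chains are deprotonated (−1), and with His taken as neutral all other side chains carry no charge.
Positive (K, R): K3, R4, K5, R6, R8 → +5.
Negative (D, E): D1, D2, E9, D10, D11, D12, E14 → −7.
The N-terminus (+1) and C-terminus (−1) cancel.
Net charge = (+5) + (−7) = −2.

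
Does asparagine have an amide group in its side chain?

Yes

Only N (asparagine) and Q (glutamine) carry a side-chain carboxamide.
Asparagine is in this group.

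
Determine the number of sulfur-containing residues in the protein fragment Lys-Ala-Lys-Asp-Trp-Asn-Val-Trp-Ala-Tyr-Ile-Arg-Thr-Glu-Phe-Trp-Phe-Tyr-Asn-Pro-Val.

Cysteine (C, thiol) and methionine (M, thioether) are the two sulfur-containing amino acids.
None of the 21 residues belong to this group.

0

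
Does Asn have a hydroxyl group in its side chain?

Serine (S), threonine (T), and tyrosine (Y) each carry a hydroxyl group on the side chain.
Asparagine is not in this group.

No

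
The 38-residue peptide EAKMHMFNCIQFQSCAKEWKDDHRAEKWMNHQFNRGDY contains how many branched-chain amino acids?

1

The BCAAs are Val, Leu, and Ile — aliphatic side chains with a branch point.
Matching residues: I10.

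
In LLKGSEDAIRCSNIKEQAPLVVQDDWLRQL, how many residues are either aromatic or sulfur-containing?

Aromatic: F, W, Y. Sulfur-containing: C, M.
Aromatic residues here: W26 (1).
Sulfur-containing residues here: C11 (1).
The two groups share no amino acid, so total = 1 + 1 = 2.

2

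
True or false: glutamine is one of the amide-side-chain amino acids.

True

Only N (asparagine) and Q (glutamine) carry a side-chain carboxamide.
Glutamine is in this group.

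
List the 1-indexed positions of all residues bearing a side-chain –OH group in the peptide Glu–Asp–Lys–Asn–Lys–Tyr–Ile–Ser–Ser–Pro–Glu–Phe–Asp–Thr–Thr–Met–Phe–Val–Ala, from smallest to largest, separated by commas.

6, 8, 9, 14, 15

The –OH-bearing residues are Ser, Thr (aliphatic alcohols), and Tyr (phenol).
Matching residues: Tyr6, Ser8, Ser9, Thr14, Thr15.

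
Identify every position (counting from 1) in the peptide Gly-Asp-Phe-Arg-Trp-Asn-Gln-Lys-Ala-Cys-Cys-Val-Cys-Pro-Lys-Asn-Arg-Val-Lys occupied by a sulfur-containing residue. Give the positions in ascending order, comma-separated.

Matching residues: Cys10, Cys11, Cys13.

10, 11, 13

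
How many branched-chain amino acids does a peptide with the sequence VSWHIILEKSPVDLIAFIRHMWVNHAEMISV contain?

Valine (V), leucine (L), and isoleucine (I) are the branched-chain amino acids.
Matching residues: V1, I5, I6, L7, V12, L14, I15, I18, V23, I29, V31.

11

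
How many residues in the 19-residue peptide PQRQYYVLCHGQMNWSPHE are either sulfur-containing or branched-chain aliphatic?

4

Sulfur-containing: C, M. Branched-chain aliphatic: I, L, V.
Sulfur-containing residues here: C9, M13 (2).
Branched-chain aliphatic residues here: V7, L8 (2).
The two groups share no amino acid, so total = 2 + 2 = 4.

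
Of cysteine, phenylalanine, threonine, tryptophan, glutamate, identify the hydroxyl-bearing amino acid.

Serine (S), threonine (T), and tyrosine (Y) each carry a hydroxyl group on the side chain.
Of the listed options, only threonine belongs to this group.

threonine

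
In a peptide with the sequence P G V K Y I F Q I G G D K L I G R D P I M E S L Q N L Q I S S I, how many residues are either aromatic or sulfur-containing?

Aromatic: F, W, Y. Sulfur-containing: C, M.
Aromatic residues here: Y5, F7 (2).
Sulfur-containing residues here: M21 (1).
The two groups share no amino acid, so total = 2 + 1 = 3.

3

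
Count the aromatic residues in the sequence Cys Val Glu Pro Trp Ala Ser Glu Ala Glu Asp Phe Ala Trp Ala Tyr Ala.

4

The aromatic amino acids are Phe (F, benzyl), Trp (W, indole), and Tyr (Y, phenol).
Matching residues: Trp5, Phe12, Trp14, Tyr16.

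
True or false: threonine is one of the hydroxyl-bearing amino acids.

Serine (S), threonine (T), and tyrosine (Y) each carry a hydroxyl group on the side chain.
Threonine is in this group.

True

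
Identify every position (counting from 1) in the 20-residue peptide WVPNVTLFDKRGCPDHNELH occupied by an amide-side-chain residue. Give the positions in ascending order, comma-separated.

4, 17

Asparagine (N) and glutamine (Q) have uncharged amide side chains.
Matching residues: N4, N17.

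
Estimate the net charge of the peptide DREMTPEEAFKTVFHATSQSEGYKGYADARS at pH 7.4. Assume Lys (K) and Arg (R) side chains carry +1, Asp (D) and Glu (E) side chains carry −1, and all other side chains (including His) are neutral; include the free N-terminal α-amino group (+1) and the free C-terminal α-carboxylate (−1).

-2

Positive (K, R): R2, K11, K24, R30 → +4.
Negative (D, E): D1, E3, E7, E8, E21, D28 → −6.
The N-terminus (+1) and C-terminus (−1) cancel.
Net charge = (+4) + (−6) = −2.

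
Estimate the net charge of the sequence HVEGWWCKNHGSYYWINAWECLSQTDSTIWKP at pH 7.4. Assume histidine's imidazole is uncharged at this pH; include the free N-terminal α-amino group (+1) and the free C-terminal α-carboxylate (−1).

-1

The side chains ionized at physiological pH are Lys/Arg (+1) and Asp/Glu (−1); with His treated as neutral, nothing else contributes.
Positive (K, R): K8, K31 → +2.
Negative (D, E): E3, E20, D26 → −3.
The N-terminus (+1) and C-terminus (−1) cancel.
Net charge = (+2) + (−3) = −1.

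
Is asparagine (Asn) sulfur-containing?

Cysteine (C, thiol) and methionine (M, thioether) are the two sulfur-containing amino acids.
Asparagine is not in this group.

No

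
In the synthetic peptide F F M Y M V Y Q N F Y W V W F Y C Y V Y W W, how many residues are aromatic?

14

F, W, and Y each carry an aromatic ring on the side chain.
Matching residues: F1, F2, Y4, Y7, F10, Y11, W12, W14, F15, Y16, Y18, Y20, W21, W22.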